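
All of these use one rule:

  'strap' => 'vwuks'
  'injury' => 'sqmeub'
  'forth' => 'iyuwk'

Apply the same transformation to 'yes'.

Two shifts are in play — +10 for a/e/i/o/u, +3 for every other letter.
Applying it to yes: y(cons)+3=b, e(vowel)+10=o, s(cons)+3=v.

bov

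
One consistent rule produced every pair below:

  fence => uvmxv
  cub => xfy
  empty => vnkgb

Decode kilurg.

profit

Each pair mirrors across the alphabet (f↔u, e↔v, n↔m): positions sum to 25. Each letter is replaced by its mirror in the alphabet: a↔z, b↔y, c↔x, and so on (the Atbash cipher).
Undoing it on kilurg: k↔p, i↔r, l↔o, u↔f, r↔i, g↔t.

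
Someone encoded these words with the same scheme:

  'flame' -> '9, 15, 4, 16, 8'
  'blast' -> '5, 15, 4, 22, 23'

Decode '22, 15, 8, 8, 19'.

sleep

f is letter #6 and maps to 9: an offset of 3. Letters become their 1-based position plus 3 (so a→4, b→5, …).
Undoing it on 22, 15, 8, 8, 19: 22→(22−3)÷1=19=s, 15→(15−3)÷1=12=l, 8→(8−3)÷1=5=e, 8→(8−3)÷1=5=e, 19→(19−3)÷1=16=p.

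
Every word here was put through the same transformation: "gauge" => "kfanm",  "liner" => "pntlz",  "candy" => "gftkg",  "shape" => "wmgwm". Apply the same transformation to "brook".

fwuvs

In gauge: g→k is +4, a→f is +5, u→a is +6, g→n is +7 — the shift increases by 1 each position. Each letter shifts forward by (position + 4), i.e. 4, 5, 6, … — the shift grows by one for each successive letter.
Applying it to brook: b+4=f, r+5=w, o+6=u, o+7=v, k+8=s.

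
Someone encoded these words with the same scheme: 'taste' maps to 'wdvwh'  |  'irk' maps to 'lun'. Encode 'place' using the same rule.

Compare letters: t→w is +3, a→d is +3, s→v is +3 — a constant shift. It's a constant shift of +3 (ROT3).
On place: p+3=s, l+3=o, a+3=d, c+3=f, e+3=h.

sodfh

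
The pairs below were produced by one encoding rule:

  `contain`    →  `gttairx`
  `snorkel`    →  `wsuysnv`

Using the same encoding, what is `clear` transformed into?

gqkhz

In contain: c→g is +4, o→t is +5, n→t is +6, t→a is +7 — the shift increases by 1 each position. The shift increases by 1 at each position, starting from +4: 4, 5, 6, ….
On clear: c+4=g, l+5=q, e+6=k, a+7=h, r+8=z.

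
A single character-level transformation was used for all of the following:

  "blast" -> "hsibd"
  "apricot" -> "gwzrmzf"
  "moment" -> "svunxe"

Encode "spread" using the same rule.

In blast: b→h is +6, l→s is +7, a→i is +8, s→b is +9 — the shift increases by 1 each position. The shift increases by 1 at each position, starting from +6: 6, 7, 8, ….
For spread: s+6=y, p+7=w, r+8=z, e+9=n, a+10=k, d+11=o.

ywznko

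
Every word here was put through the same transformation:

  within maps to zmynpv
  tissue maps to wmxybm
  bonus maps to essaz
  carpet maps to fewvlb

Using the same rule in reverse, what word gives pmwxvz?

Letter i (0-indexed) is shifted by i+3, so successive shifts are 3, 4, 5, ….
Reversing it on pmwxvz: p−3=m, m−4=i, w−5=r, x−6=r, v−7=o, z−8=r.

mirror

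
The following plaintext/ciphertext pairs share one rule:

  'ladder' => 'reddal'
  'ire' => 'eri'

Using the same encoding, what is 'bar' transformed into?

rab

The output letters match the input read backwards: ladder reversed is reddal. It's just the letters in reverse order.
On bar: reverse → rab.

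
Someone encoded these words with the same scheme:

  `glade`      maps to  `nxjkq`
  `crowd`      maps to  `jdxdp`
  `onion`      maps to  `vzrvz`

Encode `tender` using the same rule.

A repeating key of period 3 is used — shifts +7, +12, +9 over and over.
On tender: t+7=a, e+12=q, n+9=w, d+7=k, e+12=q, r+9=a.

aqwkqa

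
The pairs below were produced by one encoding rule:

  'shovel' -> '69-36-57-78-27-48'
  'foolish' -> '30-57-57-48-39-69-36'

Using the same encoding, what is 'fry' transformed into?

30-66-87

Each letter becomes 3×(its alphabet position, a=1..z=26) + 12.
On fry: f=6→30, r=18→66, y=25→87.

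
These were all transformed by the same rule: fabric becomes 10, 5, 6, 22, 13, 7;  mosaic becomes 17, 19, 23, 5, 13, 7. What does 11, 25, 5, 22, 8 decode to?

Each letter is replaced by its alphabet position (a=1..z=26) + 4.
Undoing it on 11, 25, 5, 22, 8: 11→(11−4)÷1=7=g, 25→(25−4)÷1=21=u, 5→(5−4)÷1=1=a, 22→(22−4)÷1=18=r, 8→(8−4)÷1=4=d.

guard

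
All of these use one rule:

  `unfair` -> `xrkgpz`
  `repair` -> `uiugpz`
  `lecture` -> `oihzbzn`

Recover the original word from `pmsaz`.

minus

Each letter shifts forward by (position + 3), i.e. 3, 4, 5, … — the shift grows by one for each successive letter.
Undoing it on pmsaz: p−3=m, m−4=i, s−5=n, a−6=u, z−7=s.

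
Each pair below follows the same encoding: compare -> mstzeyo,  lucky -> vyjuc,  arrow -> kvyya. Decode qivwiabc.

It's a Vigenère-style cipher with numeric key [10,4,7]: position i shifts by key[i mod 3].
Decoding qivwiabc: q−10=g, i−4=e, v−7=o, w−10=m, i−4=e, a−7=t, b−10=r, c−4=y.

geometry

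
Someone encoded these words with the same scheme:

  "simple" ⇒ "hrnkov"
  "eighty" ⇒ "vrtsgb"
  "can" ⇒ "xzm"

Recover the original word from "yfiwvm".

Letters are reflected about the middle of the alphabet (position → 25−position): Atbash.
Undoing it on yfiwvm: y↔b, f↔u, i↔r, w↔d, v↔e, m↔n.

burden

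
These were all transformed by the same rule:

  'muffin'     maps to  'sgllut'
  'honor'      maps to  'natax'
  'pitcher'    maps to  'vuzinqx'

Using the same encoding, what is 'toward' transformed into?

The shift depends on letter class: consonant m→s is +6, but vowel u→g is +12. Vowels shift forward by 12 and consonants shift forward by 6.
On toward: t(cons)+6=z, o(vowel)+12=a, w(cons)+6=c, a(vowel)+12=m, r(cons)+6=x, d(cons)+6=j.

zacmxj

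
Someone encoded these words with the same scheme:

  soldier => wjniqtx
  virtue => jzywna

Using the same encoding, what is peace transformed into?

jhfju

The output letters match the input read backwards, each shifted +5: soldier reversed is reidlos. Read the word backwards and shift each letter +5.
On peace: reverse → ecaep; then shift: e+5=j, c+5=h, a+5=f, e+5=j, p+5=u.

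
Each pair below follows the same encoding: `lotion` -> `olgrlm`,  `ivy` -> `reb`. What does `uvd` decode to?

few

Each pair mirrors across the alphabet (l↔o, o↔l, t↔g): positions sum to 25. Letters are reflected about the middle of the alphabet (position → 25−position): Atbash.
Undoing it on uvd: u↔f, v↔e, d↔w.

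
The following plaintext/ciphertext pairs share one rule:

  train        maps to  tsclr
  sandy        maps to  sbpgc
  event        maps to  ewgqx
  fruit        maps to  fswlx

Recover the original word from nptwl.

The shift increases by 1 at each position, starting from +0: 0, 1, 2, ….
Undoing it on nptwl: n−0=n, p−1=o, t−2=r, w−3=t, l−4=h.

north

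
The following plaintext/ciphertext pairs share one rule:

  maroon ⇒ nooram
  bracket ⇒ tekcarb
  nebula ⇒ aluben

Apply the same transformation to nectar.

ratcen

It's just the letters in reverse order.
For nectar: reverse → ratcen.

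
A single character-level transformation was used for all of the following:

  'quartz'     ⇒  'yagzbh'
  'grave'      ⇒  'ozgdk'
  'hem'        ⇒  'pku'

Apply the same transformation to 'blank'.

jtgvs

The shift depends on letter class: consonant q→y is +8, but vowel u→a is +6. The rule splits by letter class: vowels +6, consonants +8.
For blank: b(cons)+8=j, l(cons)+8=t, a(vowel)+6=g, n(cons)+8=v, k(cons)+8=s.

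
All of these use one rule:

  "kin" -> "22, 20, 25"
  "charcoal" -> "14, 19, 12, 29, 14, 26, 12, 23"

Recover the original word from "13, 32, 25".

k is letter #11 and maps to 22: an offset of 11. The number is (letter's place in the alphabet, a=1) + 11.
Decoding 13, 32, 25: 13→(13−11)÷1=2=b, 32→(32−11)÷1=21=u, 25→(25−11)÷1=14=n.

bun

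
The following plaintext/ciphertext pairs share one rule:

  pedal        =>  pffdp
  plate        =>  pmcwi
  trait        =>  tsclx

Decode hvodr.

In pedal: p→p is +0, e→f is +1, d→f is +2, a→d is +3 — the shift increases by 1 each position. Letter i (0-indexed) is shifted by i+0, so successive shifts are 0, 1, 2, ….
Undoing it on hvodr: h−0=h, v−1=u, o−2=m, d−3=a, r−4=n.

human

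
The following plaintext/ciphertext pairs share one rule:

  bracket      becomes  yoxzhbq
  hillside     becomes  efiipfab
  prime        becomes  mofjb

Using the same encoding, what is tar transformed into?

Compare letters: b→y is +23, r→o is +23, a→x is +23 — a constant shift. It's a constant shift of +23 (ROT23).
For tar: t+23=q, a+23=x, r+23=o.

qxo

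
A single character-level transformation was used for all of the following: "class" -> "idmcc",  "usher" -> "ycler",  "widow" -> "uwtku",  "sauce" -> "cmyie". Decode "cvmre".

spare

c(2)→i(8) and l(11)→d(3) fit y≡11x+12 (mod 26); the inverse of 11 mod 26 is 19. This is an affine cipher: with a=0,…,z=25, each position x becomes (11x+12) mod 26.
Decoding cvmre: c(2)→19·(2−12)≡18=s; v(21)→19·(21−12)≡15=p; m(12)→19·(12−12)≡0=a; r(17)→19·(17−12)≡17=r; e(4)→19·(4−12)≡4=e (all mod 26).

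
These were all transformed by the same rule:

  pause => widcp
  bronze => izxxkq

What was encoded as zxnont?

speech

In pause: p→w is +7, a→i is +8, u→d is +9, s→c is +10 — the shift increases by 1 each position. The shift increases by 1 at each position, starting from +7: 7, 8, 9, ….
Decoding zxnont: z−7=s, x−8=p, n−9=e, o−10=e, n−11=c, t−12=h.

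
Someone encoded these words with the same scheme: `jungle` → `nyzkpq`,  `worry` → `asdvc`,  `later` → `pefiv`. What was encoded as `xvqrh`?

Shifts by position in jungle: pos 0: j→n (+4), pos 1: u→y (+4), pos 2: n→z (+12), pos 3: g→k (+4), pos 4: l→p (+4), pos 5: e→q (+12) — repeating every 3. It's a Vigenère-style cipher with numeric key [4,4,12]: position i shifts by key[i mod 3].
Undoing it on xvqrh: x−4=t, v−4=r, q−12=e, r−4=n, h−4=d.

trend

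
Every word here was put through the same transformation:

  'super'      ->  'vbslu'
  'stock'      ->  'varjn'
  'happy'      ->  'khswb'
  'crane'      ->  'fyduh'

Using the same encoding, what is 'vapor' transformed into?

Shifts by position in super: pos 0: s→v (+3), pos 1: u→b (+7), pos 2: p→s (+3), pos 3: e→l (+7) — repeating every 2. A repeating key of period 2 is used — shifts +3, +7 over and over.
On vapor: v+3=y, a+7=h, p+3=s, o+7=v, r+3=u.

yhsvu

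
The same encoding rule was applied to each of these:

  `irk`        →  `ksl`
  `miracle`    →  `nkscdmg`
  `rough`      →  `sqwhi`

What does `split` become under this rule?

The shift depends on letter class: consonant r→s is +1, but vowel i→k is +2. The rule splits by letter class: vowels +2, consonants +1.
For split: s(cons)+1=t, p(cons)+1=q, l(cons)+1=m, i(vowel)+2=k, t(cons)+1=u.

tqmku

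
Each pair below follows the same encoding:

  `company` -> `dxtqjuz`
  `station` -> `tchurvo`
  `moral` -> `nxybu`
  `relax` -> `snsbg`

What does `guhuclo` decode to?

flatten

Shifts by position in company: pos 0: c→d (+1), pos 1: o→x (+9), pos 2: m→t (+7), pos 3: p→q (+1), pos 4: a→j (+9), pos 5: n→u (+7) — repeating every 3. A repeating key of period 3 is used — shifts +1, +9, +7 over and over.
Decoding guhuclo: g−1=f, u−9=l, h−7=a, u−1=t, c−9=t, l−7=e, o−1=n.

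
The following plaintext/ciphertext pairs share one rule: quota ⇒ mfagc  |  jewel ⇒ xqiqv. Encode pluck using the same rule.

Read the word backwards and shift each letter +12.
On pluck: reverse → kculp; then shift: k+12=w, c+12=o, u+12=g, l+12=x, p+12=b.

wogxb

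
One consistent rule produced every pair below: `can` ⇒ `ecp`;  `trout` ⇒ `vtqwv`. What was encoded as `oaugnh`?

Compare letters: c→e is +2, a→c is +2, n→p is +2 — a constant shift. Each letter is shifted forward by 2 in the alphabet (a Caesar shift of +2).
Decoding oaugnh: o−2=m, a−2=y, u−2=s, g−2=e, n−2=l, h−2=f.

myself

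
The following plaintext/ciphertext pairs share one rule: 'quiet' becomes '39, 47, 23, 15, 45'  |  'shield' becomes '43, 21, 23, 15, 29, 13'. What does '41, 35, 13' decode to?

rod

q(#17)→39 and u(#21)→47: differences scale by 2, so n = 2·pos + 5. Each letter becomes 2×(its alphabet position, a=1..z=26) + 5.
Reversing it on 41, 35, 13: 41→(41−5)÷2=18=r, 35→(35−5)÷2=15=o, 13→(13−5)÷2=4=d.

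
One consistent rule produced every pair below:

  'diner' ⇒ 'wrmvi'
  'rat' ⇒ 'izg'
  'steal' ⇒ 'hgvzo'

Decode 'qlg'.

Each letter is replaced by its mirror in the alphabet: a↔z, b↔y, c↔x, and so on (the Atbash cipher).
Decoding qlg: q↔j, l↔o, g↔t.

jot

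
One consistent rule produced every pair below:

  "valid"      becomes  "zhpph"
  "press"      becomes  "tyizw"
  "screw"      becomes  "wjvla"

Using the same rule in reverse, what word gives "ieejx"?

The shifts repeat in a cycle of length 2: positions 0,1,… shift by +4, +7, then the pattern repeats.
Reversing it on ieejx: i−4=e, e−7=x, e−4=a, j−7=c, x−4=t.

exact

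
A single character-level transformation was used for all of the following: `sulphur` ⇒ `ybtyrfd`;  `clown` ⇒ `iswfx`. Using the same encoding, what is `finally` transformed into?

In sulphur: s→y is +6, u→b is +7, l→t is +8, p→y is +9 — the shift increases by 1 each position. The shift increases by 1 at each position, starting from +6: 6, 7, 8, ….
On finally: f+6=l, i+7=p, n+8=v, a+9=j, l+10=v, l+11=w, y+12=k.

lpvjvwk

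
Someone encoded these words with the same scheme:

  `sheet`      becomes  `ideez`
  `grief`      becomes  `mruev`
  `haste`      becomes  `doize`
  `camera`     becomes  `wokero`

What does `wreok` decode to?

cream

Each letter's alphabet position (a=0..z=25) is mapped through 17·x+14 mod 26 — an affine cipher.
Decoding wreok: w(22)→23·(22−14)≡2=c; r(17)→23·(17−14)≡17=r; e(4)→23·(4−14)≡4=e; o(14)→23·(14−14)≡0=a; k(10)→23·(10−14)≡12=m (all mod 26).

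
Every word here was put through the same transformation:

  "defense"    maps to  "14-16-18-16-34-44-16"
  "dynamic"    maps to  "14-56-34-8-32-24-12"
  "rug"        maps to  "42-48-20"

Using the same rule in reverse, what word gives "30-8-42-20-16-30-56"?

largely

d(#4)→14 and e(#5)→16: differences scale by 2, so n = 2·pos + 6. Each letter becomes 2×(its alphabet position, a=1..z=26) + 6.
Reversing it on 30-8-42-20-16-30-56: 30→(30−6)÷2=12=l, 8→(8−6)÷2=1=a, 42→(42−6)÷2=18=r, 20→(20−6)÷2=7=g, 16→(16−6)÷2=5=e, 30→(30−6)÷2=12=l, 56→(56−6)÷2=25=y.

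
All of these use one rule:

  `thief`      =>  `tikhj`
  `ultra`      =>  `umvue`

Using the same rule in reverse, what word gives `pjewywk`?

picture

In thief: t→t is +0, h→i is +1, i→k is +2, e→h is +3 — the shift increases by 1 each position. The shift increases by 1 at each position, starting from +0: 0, 1, 2, ….
Reversing it on pjewywk: p−0=p, j−1=i, e−2=c, w−3=t, y−4=u, w−5=r, k−6=e.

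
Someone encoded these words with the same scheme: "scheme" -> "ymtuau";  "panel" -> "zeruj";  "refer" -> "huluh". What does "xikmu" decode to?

voice

s(18)→y(24) and c(2)→m(12) fit y≡17x+4 (mod 26); the inverse of 17 mod 26 is 23. Each letter's alphabet position (a=0..z=25) is mapped through 17·x+4 mod 26 — an affine cipher.
Undoing it on xikmu: x(23)→23·(23−4)≡21=v; i(8)→23·(8−4)≡14=o; k(10)→23·(10−4)≡8=i; m(12)→23·(12−4)≡2=c; u(20)→23·(20−4)≡4=e (all mod 26).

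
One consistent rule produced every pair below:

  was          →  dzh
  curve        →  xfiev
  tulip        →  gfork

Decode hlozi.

This is the alphabet-reversal cipher (Atbash): a becomes z, b becomes y, etc.
Reversing it on hlozi: h↔s, l↔o, o↔l, z↔a, i↔r.

solar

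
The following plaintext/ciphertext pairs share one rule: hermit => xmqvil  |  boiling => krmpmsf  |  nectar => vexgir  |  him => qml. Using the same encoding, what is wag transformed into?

The word is reversed, then every letter is shifted forward by 4.
For wag: reverse → gaw; then shift: g+4=k, a+4=e, w+4=a.

kea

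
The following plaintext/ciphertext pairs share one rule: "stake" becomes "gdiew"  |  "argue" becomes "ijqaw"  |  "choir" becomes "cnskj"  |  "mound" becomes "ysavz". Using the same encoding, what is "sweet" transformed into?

This is an affine cipher: with a=0,…,z=25, each position x becomes (23x+8) mod 26.
Applying it to sweet: s(18)→23·18+8≡6=g; w(22)→23·22+8≡20=u; e(4)→23·4+8≡22=w; e(4)→23·4+8≡22=w; t(19)→23·19+8≡3=d (all mod 26).

guwwd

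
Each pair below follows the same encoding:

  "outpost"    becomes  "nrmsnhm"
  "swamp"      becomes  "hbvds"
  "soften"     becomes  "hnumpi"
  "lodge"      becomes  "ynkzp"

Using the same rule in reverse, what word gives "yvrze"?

laugh

o(14)→n(13) and u(20)→r(17) fit y≡5x+21 (mod 26); the inverse of 5 mod 26 is 21. Treating letters as 0–25, the rule is x ↦ 5x + 21 (mod 26).
Undoing it on yvrze: y(24)→21·(24−21)≡11=l; v(21)→21·(21−21)≡0=a; r(17)→21·(17−21)≡20=u; z(25)→21·(25−21)≡6=g; e(4)→21·(4−21)≡7=h (all mod 26).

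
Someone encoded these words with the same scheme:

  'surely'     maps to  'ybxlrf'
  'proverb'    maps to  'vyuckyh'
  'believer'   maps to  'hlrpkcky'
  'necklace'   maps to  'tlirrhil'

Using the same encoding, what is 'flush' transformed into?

lsazn

A repeating key of period 2 is used — shifts +6, +7 over and over.
For flush: f+6=l, l+7=s, u+6=a, s+7=z, h+6=n.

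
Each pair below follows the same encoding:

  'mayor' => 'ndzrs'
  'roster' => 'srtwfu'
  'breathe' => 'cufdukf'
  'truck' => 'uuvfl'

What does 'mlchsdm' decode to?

Shifts by position in mayor: pos 0: m→n (+1), pos 1: a→d (+3), pos 2: y→z (+1), pos 3: o→r (+3) — repeating every 2. It's a Vigenère-style cipher with numeric key [1,3]: position i shifts by key[i mod 2].
Decoding mlchsdm: m−1=l, l−3=i, c−1=b, h−3=e, s−1=r, d−3=a, m−1=l.

liberal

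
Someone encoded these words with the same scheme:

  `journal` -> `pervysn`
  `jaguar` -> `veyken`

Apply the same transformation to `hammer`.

viqqel

Two steps: reverse the string, then apply a Caesar shift of +4.
On hammer: reverse → remmah; then shift: r+4=v, e+4=i, m+4=q, m+4=q, a+4=e, h+4=l.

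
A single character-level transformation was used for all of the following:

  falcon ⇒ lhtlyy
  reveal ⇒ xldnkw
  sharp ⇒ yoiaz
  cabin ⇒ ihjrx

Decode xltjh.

In falcon: f→l is +6, a→h is +7, l→t is +8, c→l is +9 — the shift increases by 1 each position. The shift increases by 1 at each position, starting from +6: 6, 7, 8, ….
Decoding xltjh: x−6=r, l−7=e, t−8=l, j−9=a, h−10=x.

relax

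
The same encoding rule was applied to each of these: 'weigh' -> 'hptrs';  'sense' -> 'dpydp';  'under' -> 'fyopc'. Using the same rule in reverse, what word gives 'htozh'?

widow

Each letter is shifted forward by 11 in the alphabet (a Caesar shift of +11).
Undoing it on htozh: h−11=w, t−11=i, o−11=d, z−11=o, h−11=w.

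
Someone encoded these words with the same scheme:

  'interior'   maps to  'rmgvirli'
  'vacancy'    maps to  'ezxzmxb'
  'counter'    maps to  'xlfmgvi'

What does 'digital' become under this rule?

wrtrgzo

This is the alphabet-reversal cipher (Atbash): a becomes z, b becomes y, etc.
For digital: d↔w, i↔r, g↔t, i↔r, t↔g, a↔z, l↔o.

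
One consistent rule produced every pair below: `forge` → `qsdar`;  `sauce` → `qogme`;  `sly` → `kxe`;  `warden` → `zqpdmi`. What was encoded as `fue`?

sit

The output letters match the input read backwards, each shifted +12: forge reversed is egrof. The word is reversed, then every letter is shifted forward by 12.
Undoing it on fue: shift back: f−12=t, u−12=i, e−12=s → tis; then reverse → sit.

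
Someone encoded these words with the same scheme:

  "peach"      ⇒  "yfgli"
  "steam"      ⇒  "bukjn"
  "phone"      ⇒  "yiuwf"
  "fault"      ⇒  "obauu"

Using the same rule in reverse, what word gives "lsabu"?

crust

A repeating key of period 3 is used — shifts +9, +1, +6 over and over.
Decoding lsabu: l−9=c, s−1=r, a−6=u, b−9=s, u−1=t.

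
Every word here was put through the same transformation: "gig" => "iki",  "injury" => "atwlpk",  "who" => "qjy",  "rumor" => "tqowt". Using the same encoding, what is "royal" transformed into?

The output letters match the input read backwards, each shifted +2: gig reversed is gig. Two steps: reverse the string, then apply a Caesar shift of +2.
On royal: reverse → layor; then shift: l+2=n, a+2=c, y+2=a, o+2=q, r+2=t.

ncaqt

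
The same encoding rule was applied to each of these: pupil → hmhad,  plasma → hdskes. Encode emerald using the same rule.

Compare letters: p→h is +18, u→m is +18, p→h is +18 — a constant shift. This is a Caesar cipher with shift 18.
For emerald: e+18=w, m+18=e, e+18=w, r+18=j, a+18=s, l+18=d, d+18=v.

wewjsdv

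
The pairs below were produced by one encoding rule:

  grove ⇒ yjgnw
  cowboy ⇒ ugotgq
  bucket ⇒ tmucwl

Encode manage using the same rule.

esfsyw

Compare letters: g→y is +18, r→j is +18, o→g is +18 — a constant shift. It's a constant shift of +18 (ROT18).
For manage: m+18=e, a+18=s, n+18=f, a+18=s, g+18=y, e+18=w.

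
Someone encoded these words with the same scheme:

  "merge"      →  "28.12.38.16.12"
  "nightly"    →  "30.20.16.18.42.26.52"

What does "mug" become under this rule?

28.44.16

m(#13)→28 and e(#5)→12: differences scale by 2, so n = 2·pos + 2. The formula is n = 2×(alphabet index, a=1) + 2.
On mug: m=13→28, u=21→44, g=7→16.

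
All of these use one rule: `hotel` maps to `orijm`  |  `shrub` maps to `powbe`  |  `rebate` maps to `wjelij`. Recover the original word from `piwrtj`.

h(7)→o(14) and o(14)→r(17) fit y≡19x+11 (mod 26); the inverse of 19 mod 26 is 11. This is an affine cipher: with a=0,…,z=25, each position x becomes (19x+11) mod 26.
Decoding piwrtj: p(15)→11·(15−11)≡18=s; i(8)→11·(8−11)≡19=t; w(22)→11·(22−11)≡17=r; r(17)→11·(17−11)≡14=o; t(19)→11·(19−11)≡10=k; j(9)→11·(9−11)≡4=e (all mod 26).

stroke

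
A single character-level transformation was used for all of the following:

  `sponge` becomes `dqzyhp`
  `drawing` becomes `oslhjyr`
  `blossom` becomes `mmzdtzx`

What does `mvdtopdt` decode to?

business

A repeating key of period 3 is used — shifts +11, +1, +11 over and over.
Undoing it on mvdtopdt: m−11=b, v−1=u, d−11=s, t−11=i, o−1=n, p−11=e, d−11=s, t−1=s.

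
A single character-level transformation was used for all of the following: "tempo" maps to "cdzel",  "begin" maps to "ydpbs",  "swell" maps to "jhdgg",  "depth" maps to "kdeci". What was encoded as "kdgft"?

t(19)→c(2) and e(4)→d(3) fit y≡19x+5 (mod 26); the inverse of 19 mod 26 is 11. Treating letters as 0–25, the rule is x ↦ 19x + 5 (mod 26).
Reversing it on kdgft: k(10)→11·(10−5)≡3=d; d(3)→11·(3−5)≡4=e; g(6)→11·(6−5)≡11=l; f(5)→11·(5−5)≡0=a; t(19)→11·(19−5)≡24=y (all mod 26).

delay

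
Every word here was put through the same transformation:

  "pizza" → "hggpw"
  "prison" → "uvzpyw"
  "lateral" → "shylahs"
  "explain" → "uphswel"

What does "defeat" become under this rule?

The output letters match the input read backwards, each shifted +7: pizza reversed is azzip. The word is reversed, then every letter is shifted forward by 7.
Applying it to defeat: reverse → taefed; then shift: t+7=a, a+7=h, e+7=l, f+7=m, e+7=l, d+7=k.

ahlmlk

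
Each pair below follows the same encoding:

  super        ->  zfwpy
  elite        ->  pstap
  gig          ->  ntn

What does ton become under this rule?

The shift depends on letter class: consonant s→z is +7, but vowel u→f is +11. Two shifts are in play — +11 for a/e/i/o/u, +7 for every other letter.
Applying it to ton: t(cons)+7=a, o(vowel)+11=z, n(cons)+7=u.

azu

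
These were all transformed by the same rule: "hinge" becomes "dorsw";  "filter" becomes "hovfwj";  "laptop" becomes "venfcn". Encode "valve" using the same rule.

This is an affine cipher: with a=0,…,z=25, each position x becomes (11x+4) mod 26.
On valve: v(21)→11·21+4≡1=b; a(0)→11·0+4≡4=e; l(11)→11·11+4≡21=v; v(21)→11·21+4≡1=b; e(4)→11·4+4≡22=w (all mod 26).

bevbw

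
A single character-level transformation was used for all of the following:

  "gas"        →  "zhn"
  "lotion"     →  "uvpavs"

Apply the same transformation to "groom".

The output letters match the input read backwards, each shifted +7: gas reversed is sag. Two steps: reverse the string, then apply a Caesar shift of +7.
For groom: reverse → moorg; then shift: m+7=t, o+7=v, o+7=v, r+7=y, g+7=n.

tvvyn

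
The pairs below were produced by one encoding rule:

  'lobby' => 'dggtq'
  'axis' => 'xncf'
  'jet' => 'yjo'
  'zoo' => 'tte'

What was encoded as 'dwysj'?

The output letters match the input read backwards, each shifted +5: lobby reversed is ybbol. Read the word backwards and shift each letter +5.
Reversing it on dwysj: shift back: d−5=y, w−5=r, y−5=t, s−5=n, j−5=e → yrtne; then reverse → entry.

entry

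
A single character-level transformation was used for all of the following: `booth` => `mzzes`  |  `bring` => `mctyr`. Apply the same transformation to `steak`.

deplv

Compare letters: b→m is +11, o→z is +11, o→z is +11 — a constant shift. Every letter moves 11 places later in the alphabet, wrapping around z→a.
Applying it to steak: s+11=d, t+11=e, e+11=p, a+11=l, k+11=v.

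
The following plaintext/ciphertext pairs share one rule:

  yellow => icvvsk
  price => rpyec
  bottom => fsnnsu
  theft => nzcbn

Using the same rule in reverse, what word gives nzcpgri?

y(24)→i(8) and e(4)→c(2) fit y≡25x+6 (mod 26); the inverse of 25 mod 26 is 25. Each letter's alphabet position (a=0..z=25) is mapped through 25·x+6 mod 26 — an affine cipher.
Reversing it on nzcpgri: n(13)→25·(13−6)≡19=t; z(25)→25·(25−6)≡7=h; c(2)→25·(2−6)≡4=e; p(15)→25·(15−6)≡17=r; g(6)→25·(6−6)≡0=a; r(17)→25·(17−6)≡15=p; i(8)→25·(8−6)≡24=y (all mod 26).

therapy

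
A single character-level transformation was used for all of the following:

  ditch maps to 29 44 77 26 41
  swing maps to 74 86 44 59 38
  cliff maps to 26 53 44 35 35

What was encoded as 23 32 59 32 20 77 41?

beneath

d(#4)→29 and i(#9)→44: differences scale by 3, so n = 3·pos + 17. The formula is n = 3×(alphabet index, a=1) + 17.
Decoding 23 32 59 32 20 77 41: 23→(23−17)÷3=2=b, 32→(32−17)÷3=5=e, 59→(59−17)÷3=14=n, 32→(32−17)÷3=5=e, 20→(20−17)÷3=1=a, 77→(77−17)÷3=20=t, 41→(41−17)÷3=8=h.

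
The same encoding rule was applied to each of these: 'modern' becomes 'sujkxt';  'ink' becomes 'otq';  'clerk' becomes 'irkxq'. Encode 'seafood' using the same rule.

Compare letters: m→s is +6, o→u is +6, d→j is +6 — a constant shift. This is a Caesar cipher with shift 6.
On seafood: s+6=y, e+6=k, a+6=g, f+6=l, o+6=u, o+6=u, d+6=j.

ykgluuj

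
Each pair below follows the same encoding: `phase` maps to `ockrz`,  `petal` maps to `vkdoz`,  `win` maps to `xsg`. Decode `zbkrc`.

The output letters match the input read backwards, each shifted +10: phase reversed is esahp. Read the word backwards and shift each letter +10.
Decoding zbkrc: shift back: z−10=p, b−10=r, k−10=a, r−10=h, c−10=s → prahs; then reverse → sharp.

sharp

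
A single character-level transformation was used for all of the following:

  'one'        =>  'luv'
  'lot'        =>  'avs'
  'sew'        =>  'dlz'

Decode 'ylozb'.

The output letters match the input read backwards, each shifted +7: one reversed is eno. Read the word backwards and shift each letter +7.
Decoding ylozb: shift back: y−7=r, l−7=e, o−7=h, z−7=s, b−7=u → rehsu; then reverse → usher.

usher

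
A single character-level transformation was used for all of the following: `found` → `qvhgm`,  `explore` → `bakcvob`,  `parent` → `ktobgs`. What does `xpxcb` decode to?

Treating letters as 0–25, the rule is x ↦ 15x + 19 (mod 26).
Undoing it on xpxcb: x(23)→7·(23−19)≡2=c; p(15)→7·(15−19)≡24=y; x(23)→7·(23−19)≡2=c; c(2)→7·(2−19)≡11=l; b(1)→7·(1−19)≡4=e (all mod 26).

cycle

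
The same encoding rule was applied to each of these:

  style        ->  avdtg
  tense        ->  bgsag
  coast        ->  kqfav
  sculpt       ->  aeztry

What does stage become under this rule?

Shifts by position in style: pos 0: s→a (+8), pos 1: t→v (+2), pos 2: y→d (+5), pos 3: l→t (+8), pos 4: e→g (+2) — repeating every 3. The shifts repeat in a cycle of length 3: positions 0,1,… shift by +8, +2, +5, then the pattern repeats.
For stage: s+8=a, t+2=v, a+5=f, g+8=o, e+2=g.

avfog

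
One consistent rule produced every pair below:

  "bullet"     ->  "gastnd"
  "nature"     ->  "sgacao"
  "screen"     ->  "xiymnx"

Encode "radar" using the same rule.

wgkia

Each letter shifts forward by (position + 5), i.e. 5, 6, 7, … — the shift grows by one for each successive letter.
On radar: r+5=w, a+6=g, d+7=k, a+8=i, r+9=a.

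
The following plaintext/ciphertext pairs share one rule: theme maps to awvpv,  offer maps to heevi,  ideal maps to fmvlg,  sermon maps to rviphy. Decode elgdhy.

Treating letters as 0–25, the rule is x ↦ 9x + 11 (mod 26).
Decoding elgdhy: e(4)→3·(4−11)≡5=f; l(11)→3·(11−11)≡0=a; g(6)→3·(6−11)≡11=l; d(3)→3·(3−11)≡2=c; h(7)→3·(7−11)≡14=o; y(24)→3·(24−11)≡13=n (all mod 26).

falcon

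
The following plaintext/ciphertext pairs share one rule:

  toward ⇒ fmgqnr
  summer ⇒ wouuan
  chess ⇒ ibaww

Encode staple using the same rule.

t(19)→f(5) and o(14)→m(12) fit y≡9x+16 (mod 26); the inverse of 9 mod 26 is 3. This is an affine cipher: with a=0,…,z=25, each position x becomes (9x+16) mod 26.
For staple: s(18)→9·18+16≡22=w; t(19)→9·19+16≡5=f; a(0)→9·0+16≡16=q; p(15)→9·15+16≡21=v; l(11)→9·11+16≡11=l; e(4)→9·4+16≡0=a (all mod 26).

wfqvla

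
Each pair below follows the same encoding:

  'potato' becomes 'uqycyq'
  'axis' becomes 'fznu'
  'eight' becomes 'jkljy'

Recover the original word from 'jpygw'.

enter

Shifts by position in potato: pos 0: p→u (+5), pos 1: o→q (+2), pos 2: t→y (+5), pos 3: a→c (+2) — repeating every 2. It's a Vigenère-style cipher with numeric key [5,2]: position i shifts by key[i mod 2].
Reversing it on jpygw: j−5=e, p−2=n, y−5=t, g−2=e, w−5=r.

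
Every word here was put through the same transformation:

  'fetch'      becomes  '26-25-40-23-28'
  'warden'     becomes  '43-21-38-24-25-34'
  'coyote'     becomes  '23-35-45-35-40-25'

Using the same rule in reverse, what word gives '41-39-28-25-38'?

f is letter #6 and maps to 26: an offset of 20. Each letter is replaced by its alphabet position (a=1..z=26) + 20.
Decoding 41-39-28-25-38: 41→(41−20)÷1=21=u, 39→(39−20)÷1=19=s, 28→(28−20)÷1=8=h, 25→(25−20)÷1=5=e, 38→(38−20)÷1=18=r.

usher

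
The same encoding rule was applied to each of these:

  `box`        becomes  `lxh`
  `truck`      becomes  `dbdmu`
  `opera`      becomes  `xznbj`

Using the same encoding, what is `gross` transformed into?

The shift depends on letter class: consonant b→l is +10, but vowel o→x is +9. Two shifts are in play — +9 for a/e/i/o/u, +10 for every other letter.
For gross: g(cons)+10=q, r(cons)+10=b, o(vowel)+9=x, s(cons)+10=c, s(cons)+10=c.

qbxcc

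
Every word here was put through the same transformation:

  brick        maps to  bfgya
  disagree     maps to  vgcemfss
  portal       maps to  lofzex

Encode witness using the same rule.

Each letter's alphabet position (a=0..z=25) is mapped through 23·x+4 mod 26 — an affine cipher.
Applying it to witness: w(22)→23·22+4≡16=q; i(8)→23·8+4≡6=g; t(19)→23·19+4≡25=z; n(13)→23·13+4≡17=r; e(4)→23·4+4≡18=s; s(18)→23·18+4≡2=c; s(18)→23·18+4≡2=c (all mod 26).

qgzrscc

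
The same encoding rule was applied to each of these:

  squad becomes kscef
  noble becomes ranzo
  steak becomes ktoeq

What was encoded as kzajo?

slope

s(18)→k(10) and q(16)→s(18) fit y≡9x+4 (mod 26); the inverse of 9 mod 26 is 3. Each letter's alphabet position (a=0..z=25) is mapped through 9·x+4 mod 26 — an affine cipher.
Undoing it on kzajo: k(10)→3·(10−4)≡18=s; z(25)→3·(25−4)≡11=l; a(0)→3·(0−4)≡14=o; j(9)→3·(9−4)≡15=p; o(14)→3·(14−4)≡4=e (all mod 26).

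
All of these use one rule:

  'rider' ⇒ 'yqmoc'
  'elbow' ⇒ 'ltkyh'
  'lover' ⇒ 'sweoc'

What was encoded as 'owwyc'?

honor

In rider: r→y is +7, i→q is +8, d→m is +9, e→o is +10 — the shift increases by 1 each position. The shift increases by 1 at each position, starting from +7: 7, 8, 9, ….
Undoing it on owwyc: o−7=h, w−8=o, w−9=n, y−10=o, c−11=r.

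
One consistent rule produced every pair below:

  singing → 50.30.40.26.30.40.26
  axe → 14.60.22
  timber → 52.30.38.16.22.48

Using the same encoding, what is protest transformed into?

s(#19)→50 and i(#9)→30: differences scale by 2, so n = 2·pos + 12. With a=1..z=26, the number is 2·pos + 12.
Applying it to protest: p=16→44, r=18→48, o=15→42, t=20→52, e=5→22, s=19→50, t=20→52.

44.48.42.52.22.50.52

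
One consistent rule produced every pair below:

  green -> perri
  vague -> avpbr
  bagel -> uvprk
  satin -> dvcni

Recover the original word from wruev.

g(6)→p(15) and r(17)→e(4) fit y≡25x+21 (mod 26); the inverse of 25 mod 26 is 25. Treating letters as 0–25, the rule is x ↦ 25x + 21 (mod 26).
Reversing it on wruev: w(22)→25·(22−21)≡25=z; r(17)→25·(17−21)≡4=e; u(20)→25·(20−21)≡1=b; e(4)→25·(4−21)≡17=r; v(21)→25·(21−21)≡0=a (all mod 26).

zebra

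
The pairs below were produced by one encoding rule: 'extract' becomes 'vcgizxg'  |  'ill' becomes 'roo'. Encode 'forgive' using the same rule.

Letters are reflected about the middle of the alphabet (position → 25−position): Atbash.
For forgive: f↔u, o↔l, r↔i, g↔t, i↔r, v↔e, e↔v.

ulitrev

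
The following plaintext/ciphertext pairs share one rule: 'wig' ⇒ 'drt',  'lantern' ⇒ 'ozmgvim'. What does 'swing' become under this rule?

Each letter is replaced by its mirror in the alphabet: a↔z, b↔y, c↔x, and so on (the Atbash cipher).
For swing: s↔h, w↔d, i↔r, n↔m, g↔t.

hdrmt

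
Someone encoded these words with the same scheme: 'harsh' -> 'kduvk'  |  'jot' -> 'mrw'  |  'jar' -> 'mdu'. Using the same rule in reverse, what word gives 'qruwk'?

north

Compare letters: h→k is +3, a→d is +3, r→u is +3 — a constant shift. It's a constant shift of +3 (ROT3).
Undoing it on qruwk: q−3=n, r−3=o, u−3=r, w−3=t, k−3=h.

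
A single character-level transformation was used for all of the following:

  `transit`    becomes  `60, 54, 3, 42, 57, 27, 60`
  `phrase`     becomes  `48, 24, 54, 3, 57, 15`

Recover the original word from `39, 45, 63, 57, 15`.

mouse

Each letter becomes 3×(its alphabet position, a=1..z=26).
Reversing it on 39, 45, 63, 57, 15: 39→(39−0)÷3=13=m, 45→(45−0)÷3=15=o, 63→(63−0)÷3=21=u, 57→(57−0)÷3=19=s, 15→(15−0)÷3=5=e.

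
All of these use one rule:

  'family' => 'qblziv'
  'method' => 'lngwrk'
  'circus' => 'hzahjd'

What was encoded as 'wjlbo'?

human

Treating letters as 0–25, the rule is x ↦ 3x + 1 (mod 26).
Reversing it on wjlbo: w(22)→9·(22−1)≡7=h; j(9)→9·(9−1)≡20=u; l(11)→9·(11−1)≡12=m; b(1)→9·(1−1)≡0=a; o(14)→9·(14−1)≡13=n (all mod 26).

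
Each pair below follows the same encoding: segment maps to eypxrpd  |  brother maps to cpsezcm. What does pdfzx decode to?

The output letters match the input read backwards, each shifted +11: segment reversed is tnemges. The word is reversed, then every letter is shifted forward by 11.
Decoding pdfzx: shift back: p−11=e, d−11=s, f−11=u, z−11=o, x−11=m → esuom; then reverse → mouse.

mouse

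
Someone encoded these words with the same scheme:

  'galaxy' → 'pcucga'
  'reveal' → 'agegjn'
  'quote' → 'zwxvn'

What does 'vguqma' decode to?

Shifts by position in galaxy: pos 0: g→p (+9), pos 1: a→c (+2), pos 2: l→u (+9), pos 3: a→c (+2) — repeating every 2. The shifts repeat in a cycle of length 2: positions 0,1,… shift by +9, +2, then the pattern repeats.
Decoding vguqma: v−9=m, g−2=e, u−9=l, q−2=o, m−9=d, a−2=y.

melody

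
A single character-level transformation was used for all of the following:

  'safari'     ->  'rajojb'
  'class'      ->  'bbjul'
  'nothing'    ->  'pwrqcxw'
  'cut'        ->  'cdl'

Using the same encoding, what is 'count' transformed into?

The output letters match the input read backwards, each shifted +9: safari reversed is irafas. Two steps: reverse the string, then apply a Caesar shift of +9.
For count: reverse → tnuoc; then shift: t+9=c, n+9=w, u+9=d, o+9=x, c+9=l.

cwdxl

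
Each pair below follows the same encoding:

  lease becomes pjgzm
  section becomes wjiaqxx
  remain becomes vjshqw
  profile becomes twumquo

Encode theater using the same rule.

xmkhbnb

In lease: l→p is +4, e→j is +5, a→g is +6, s→z is +7 — the shift increases by 1 each position. The shift increases by 1 at each position, starting from +4: 4, 5, 6, ….
For theater: t+4=x, h+5=m, e+6=k, a+7=h, t+8=b, e+9=n, r+10=b.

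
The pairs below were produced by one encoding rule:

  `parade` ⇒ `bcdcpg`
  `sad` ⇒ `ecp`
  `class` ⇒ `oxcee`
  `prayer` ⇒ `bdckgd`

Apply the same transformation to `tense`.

The rule splits by letter class: vowels +2, consonants +12.
Applying it to tense: t(cons)+12=f, e(vowel)+2=g, n(cons)+12=z, s(cons)+12=e, e(vowel)+2=g.

fgzeg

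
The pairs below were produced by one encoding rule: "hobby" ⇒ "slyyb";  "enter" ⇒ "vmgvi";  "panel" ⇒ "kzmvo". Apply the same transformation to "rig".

irt

Each pair mirrors across the alphabet (h↔s, o↔l, b↔y): positions sum to 25. This is the alphabet-reversal cipher (Atbash): a becomes z, b becomes y, etc.
For rig: r↔i, i↔r, g↔t.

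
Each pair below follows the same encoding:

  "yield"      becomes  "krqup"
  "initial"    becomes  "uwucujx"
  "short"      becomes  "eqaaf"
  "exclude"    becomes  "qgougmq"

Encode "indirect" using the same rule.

uwprdnoc

It's a Vigenère-style cipher with numeric key [12,9]: position i shifts by key[i mod 2].
For indirect: i+12=u, n+9=w, d+12=p, i+9=r, r+12=d, e+9=n, c+12=o, t+9=c.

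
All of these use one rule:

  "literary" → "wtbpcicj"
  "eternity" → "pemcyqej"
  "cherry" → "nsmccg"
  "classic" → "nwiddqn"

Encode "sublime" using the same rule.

A repeating key of period 3 is used — shifts +11, +11, +8 over and over.
For sublime: s+11=d, u+11=f, b+8=j, l+11=w, i+11=t, m+8=u, e+11=p.

dfjwtup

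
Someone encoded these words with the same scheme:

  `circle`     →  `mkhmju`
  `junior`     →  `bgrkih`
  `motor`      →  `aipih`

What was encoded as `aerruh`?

manner

c(2)→m(12) and i(8)→k(10) fit y≡17x+4 (mod 26); the inverse of 17 mod 26 is 23. This is an affine cipher: with a=0,…,z=25, each position x becomes (17x+4) mod 26.
Decoding aerruh: a(0)→23·(0−4)≡12=m; e(4)→23·(4−4)≡0=a; r(17)→23·(17−4)≡13=n; r(17)→23·(17−4)≡13=n; u(20)→23·(20−4)≡4=e; h(7)→23·(7−4)≡17=r (all mod 26).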